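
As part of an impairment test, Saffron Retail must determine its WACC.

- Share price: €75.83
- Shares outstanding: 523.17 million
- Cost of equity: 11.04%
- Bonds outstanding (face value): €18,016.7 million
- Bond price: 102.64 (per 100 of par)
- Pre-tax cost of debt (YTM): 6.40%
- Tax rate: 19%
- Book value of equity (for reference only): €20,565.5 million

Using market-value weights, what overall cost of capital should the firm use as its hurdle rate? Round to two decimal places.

Market value of equity E = 75.83 × 523.17m = 39671.9811m. Market value of debt D = 18016.7m × 102.64/100 = 18492.34088m.
Total capital V = 39671.9811 + 18492.34088 = 58164.32198.
Equity: weight = 39671.9811/58164.32198 = 0.6821; cost = 11.04%.
Bonds outstanding: weight = 18492.34088/58164.32198 = 0.3179; after-tax cost = 6.4% × (1 − 19%) = 5.1840%.
WACC = 0.6821 × 11.0400% + 0.3179 × 5.1840% = 9.1782%.

9.18%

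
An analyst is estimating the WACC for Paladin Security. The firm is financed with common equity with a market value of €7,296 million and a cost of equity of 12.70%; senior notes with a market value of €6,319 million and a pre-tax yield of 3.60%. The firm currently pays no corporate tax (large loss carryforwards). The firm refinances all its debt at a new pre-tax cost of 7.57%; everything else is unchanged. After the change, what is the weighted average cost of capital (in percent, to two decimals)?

After the change:
Total capital V = 7296 + 6319 = 13615.
Equity: weight = 7296/13615 = 0.5359; cost = 12.7%.
Senior notes: weight = 6319/13615 = 0.4641; after-tax cost = 7.57% × (1 − 0%) = 7.5700%.
WACC = 0.5359 × 12.7000% + 0.4641 × 7.5700% = 10.3191%.

10.32%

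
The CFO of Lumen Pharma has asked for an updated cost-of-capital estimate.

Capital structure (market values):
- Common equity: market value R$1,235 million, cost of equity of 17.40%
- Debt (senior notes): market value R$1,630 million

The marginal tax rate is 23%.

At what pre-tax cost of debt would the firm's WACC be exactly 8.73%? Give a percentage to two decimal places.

Total capital V = 1235 + 1630 = 2865.
Equity weight = 1235/2865 = 0.4311.
Senior notes weight = 1630/2865 = 0.5689.
Equity contribution = 0.4311 × 17.4% = 7.5005%.
Remaining for debt = 8.73% − 7.5005% = 1.2295%.
Rd × (1 − 23%) × 0.5689 = 1.2295%  ⇒  Rd = 2.8065%.

2.81%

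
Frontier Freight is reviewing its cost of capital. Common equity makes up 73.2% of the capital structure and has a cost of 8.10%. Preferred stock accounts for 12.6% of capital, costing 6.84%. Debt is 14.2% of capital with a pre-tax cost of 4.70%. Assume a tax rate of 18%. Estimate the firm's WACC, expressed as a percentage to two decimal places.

After-tax cost of debt = 4.7% × (1 − 18%) = 3.8540%.
WACC = 0.732 × 8.1000% + 0.126 × 6.8400% + 0.142 × 3.8540% = 7.3383%.

7.34%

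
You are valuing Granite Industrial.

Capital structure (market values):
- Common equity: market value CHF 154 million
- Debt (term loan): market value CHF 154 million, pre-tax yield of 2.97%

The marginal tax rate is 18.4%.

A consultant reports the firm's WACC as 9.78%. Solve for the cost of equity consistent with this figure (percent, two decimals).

Total capital V = 154 + 154 = 308.
Equity weight = 154/308 = 0.5000.
Term loan weight = 154/308 = 0.5000.
Debt contribution = 0.5000 × 2.97% × (1 − 18.4%) = 1.2118%.
Required equity contribution = 9.78% − 1.2118% = 8.5682%.
Re = 8.5682% / 0.5000 = 17.1365%.

17.14%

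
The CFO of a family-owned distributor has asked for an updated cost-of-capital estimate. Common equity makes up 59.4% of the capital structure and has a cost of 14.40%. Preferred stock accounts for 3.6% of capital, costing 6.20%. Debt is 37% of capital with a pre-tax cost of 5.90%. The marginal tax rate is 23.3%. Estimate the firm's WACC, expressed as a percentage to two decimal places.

After-tax cost of debt = 5.9% × (1 − 23.3%) = 4.5253%.
WACC = 0.594 × 14.4000% + 0.036 × 6.2000% + 0.370 × 4.5253% = 10.4512%.

10.45%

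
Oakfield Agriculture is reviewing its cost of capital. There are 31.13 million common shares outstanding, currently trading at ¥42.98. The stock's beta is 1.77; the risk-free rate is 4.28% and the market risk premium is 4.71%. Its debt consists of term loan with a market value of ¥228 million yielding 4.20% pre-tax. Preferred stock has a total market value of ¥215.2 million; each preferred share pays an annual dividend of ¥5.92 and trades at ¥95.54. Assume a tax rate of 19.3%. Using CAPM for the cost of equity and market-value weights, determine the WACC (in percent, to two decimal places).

Cost of equity via CAPM: Re = 4.28% + 1.77 × 4.71% = 12.6167%.
Cost of preferred: Rp = 5.92 / 95.54 = 6.1964%.
Market value of equity E = 42.98 × 31.13m = 1337.9674m.
Total capital V = 1337.9674 + 215.2 + 228 = 1781.1674.
Equity: weight = 1337.9674/1781.1674 = 0.7512; cost = 12.6167%.
Preferred: weight = 215.2/1781.1674 = 0.1208; cost = 6.1964%.
Term loan: weight = 228/1781.1674 = 0.1280; after-tax cost = 4.2% × (1 − 19.3%) = 3.3894%.
WACC = 0.7512 × 12.6167% + 0.1208 × 6.1964% + 0.1280 × 3.3894% = 10.6599%.

10.66%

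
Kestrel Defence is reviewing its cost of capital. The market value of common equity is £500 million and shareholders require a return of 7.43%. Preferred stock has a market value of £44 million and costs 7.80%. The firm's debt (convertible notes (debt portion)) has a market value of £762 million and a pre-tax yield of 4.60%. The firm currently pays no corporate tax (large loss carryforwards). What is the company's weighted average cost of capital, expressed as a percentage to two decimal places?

5.79%

Total capital V = 500 + 44 + 762 = 1306.
Equity: weight = 500/1306 = 0.3828; cost = 7.43%.
Preferred: weight = 44/1306 = 0.0337; cost = 7.8%.
Convertible notes (debt portion): weight = 762/1306 = 0.5835; after-tax cost = 4.6% × (1 − 0%) = 4.6000%.
WACC = 0.3828 × 7.4300% + 0.0337 × 7.8000% + 0.5835 × 4.6000% = 5.7913%.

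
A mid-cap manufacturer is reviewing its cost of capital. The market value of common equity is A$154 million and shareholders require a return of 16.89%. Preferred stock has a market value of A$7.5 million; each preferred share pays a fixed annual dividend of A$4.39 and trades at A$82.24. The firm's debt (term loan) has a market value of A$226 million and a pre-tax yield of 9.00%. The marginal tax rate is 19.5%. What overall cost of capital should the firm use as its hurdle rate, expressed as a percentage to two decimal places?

Cost of preferred: Rp = 4.39 / 82.24 = 5.3380%.
Total capital V = 154 + 7.5 + 226 = 387.5.
Equity: weight = 154/387.5 = 0.3974; cost = 16.89%.
Preferred: weight = 7.5/387.5 = 0.0194; cost = 5.338%.
Term loan: weight = 226/387.5 = 0.5832; after-tax cost = 9% × (1 − 19.5%) = 7.2450%.
WACC = 0.3974 × 16.8900% + 0.0194 × 5.3380% + 0.5832 × 7.2450% = 11.0412%.

11.04%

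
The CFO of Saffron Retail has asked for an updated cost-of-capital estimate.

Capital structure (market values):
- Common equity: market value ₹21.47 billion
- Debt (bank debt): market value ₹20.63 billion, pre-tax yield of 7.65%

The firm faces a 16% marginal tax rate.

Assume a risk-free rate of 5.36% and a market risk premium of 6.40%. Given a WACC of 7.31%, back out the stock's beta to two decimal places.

Total capital V = 21.47 + 20.63 = 42.1.
Equity weight = 21.47/42.1 = 0.5100.
Bank debt weight = 20.63/42.1 = 0.4900.
Debt contribution = 0.4900 × 7.65% × (1 − 16%) = 3.1489%.
Required equity contribution = 7.31% − 3.1489% = 4.1611%  ⇒  Re = 8.1594%.
CAPM: 8.1594% = 5.36% + β × 6.4%  ⇒  β = 0.4374.

0.44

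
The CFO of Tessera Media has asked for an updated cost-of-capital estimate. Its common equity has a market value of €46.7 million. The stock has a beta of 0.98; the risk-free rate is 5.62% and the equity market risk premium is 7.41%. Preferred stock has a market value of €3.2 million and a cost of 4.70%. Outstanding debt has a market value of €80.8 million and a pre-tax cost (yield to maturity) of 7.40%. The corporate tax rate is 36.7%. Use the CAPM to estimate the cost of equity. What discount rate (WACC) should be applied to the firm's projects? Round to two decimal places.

7.61%

Cost of equity via CAPM: Re = 5.62% + 0.98 × 7.41% = 12.8818%.
Total capital V = 46.7 + 3.2 + 80.8 = 130.7.
Equity: weight = 46.7/130.7 = 0.3573; cost = 12.8818%.
Preferred: weight = 3.2/130.7 = 0.0245; cost = 4.7%.
Debt: weight = 80.8/130.7 = 0.6182; after-tax cost = 7.4% × (1 − 36.7%) = 4.6842%.
WACC = 0.3573 × 12.8818% + 0.0245 × 4.7000% + 0.6182 × 4.6842% = 7.6136%.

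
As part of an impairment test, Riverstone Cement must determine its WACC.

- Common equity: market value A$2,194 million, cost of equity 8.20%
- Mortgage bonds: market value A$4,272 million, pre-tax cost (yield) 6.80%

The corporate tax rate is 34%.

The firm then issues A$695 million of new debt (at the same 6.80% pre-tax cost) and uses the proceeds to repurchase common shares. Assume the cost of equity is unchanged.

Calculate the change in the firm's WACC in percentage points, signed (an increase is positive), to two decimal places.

Current WACC:
Total capital V = 2194 + 4272 = 6466.
Equity: weight = 2194/6466 = 0.3393; cost = 8.2%.
Mortgage bonds: weight = 4272/6466 = 0.6607; after-tax cost = 6.8% × (1 − 34%) = 4.4880%.
WACC = 0.3393 × 8.2000% + 0.6607 × 4.4880% = 5.7475%.
After the change:
Total capital V = 1499 + 4967 = 6466.
Equity: weight = 1499/6466 = 0.2318; cost = 8.2%.
Mortgage bonds: weight = 4967/6466 = 0.7682; after-tax cost = 6.8% × (1 − 34%) = 4.4880%.
WACC = 0.2318 × 8.2000% + 0.7682 × 4.4880% = 5.3485%.
Change in WACC = 5.3485% − 5.7475% = -0.3990 pp.

-0.40 pp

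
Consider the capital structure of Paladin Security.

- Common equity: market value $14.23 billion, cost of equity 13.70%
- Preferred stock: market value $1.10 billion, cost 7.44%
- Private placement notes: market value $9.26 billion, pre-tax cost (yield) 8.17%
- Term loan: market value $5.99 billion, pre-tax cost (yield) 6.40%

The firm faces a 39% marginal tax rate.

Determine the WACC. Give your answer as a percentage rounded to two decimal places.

8.92%

Total capital V = 14.23 + 1.1 + 9.26 + 5.99 = 30.58.
Equity: weight = 14.23/30.58 = 0.4653; cost = 13.7%.
Preferred: weight = 1.1/30.58 = 0.0360; cost = 7.44%.
Private placement notes: weight = 9.26/30.58 = 0.3028; after-tax cost = 8.17% × (1 − 39%) = 4.9837%.
Term loan: weight = 5.99/30.58 = 0.1959; after-tax cost = 6.4% × (1 − 39%) = 3.9040%.
WACC = 0.4653 × 13.7000% + 0.0360 × 7.4400% + 0.3028 × 4.9837% + 0.1959 × 3.9040% = 8.9166%.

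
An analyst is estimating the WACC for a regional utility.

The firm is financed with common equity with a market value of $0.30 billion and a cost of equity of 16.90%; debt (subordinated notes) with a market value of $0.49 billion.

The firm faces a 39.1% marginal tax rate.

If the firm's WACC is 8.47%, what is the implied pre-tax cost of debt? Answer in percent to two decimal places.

5.43%

Total capital V = 0.3 + 0.49 = 0.79.
Equity weight = 0.3/0.79 = 0.3797.
Subordinated notes weight = 0.49/0.79 = 0.6203.
Equity contribution = 0.3797 × 16.9% = 6.4177%.
Remaining for debt = 8.47% − 6.4177% = 2.0523%.
Rd × (1 − 39.1%) × 0.6203 = 2.0523%  ⇒  Rd = 5.4331%.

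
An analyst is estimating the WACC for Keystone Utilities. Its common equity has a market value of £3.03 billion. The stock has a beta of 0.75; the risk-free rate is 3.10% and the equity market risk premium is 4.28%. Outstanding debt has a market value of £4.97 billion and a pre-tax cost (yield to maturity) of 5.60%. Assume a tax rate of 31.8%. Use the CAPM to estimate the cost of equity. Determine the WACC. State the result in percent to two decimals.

4.76%

Cost of equity via CAPM: Re = 3.1% + 0.75 × 4.28% = 6.3100%.
Total capital V = 3.03 + 4.97 = 8.
Equity: weight = 3.03/8 = 0.3787; cost = 6.31%.
Debt: weight = 4.97/8 = 0.6212; after-tax cost = 5.6% × (1 − 31.8%) = 3.8192%.
WACC = 0.3787 × 6.3100% + 0.6212 × 3.8192% = 4.7626%.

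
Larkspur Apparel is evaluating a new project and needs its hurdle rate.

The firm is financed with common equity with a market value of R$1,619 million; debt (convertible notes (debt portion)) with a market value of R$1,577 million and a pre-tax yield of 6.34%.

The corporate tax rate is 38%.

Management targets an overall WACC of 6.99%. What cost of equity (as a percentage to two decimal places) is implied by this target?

9.97%

Total capital V = 1619 + 1577 = 3196.
Equity weight = 1619/3196 = 0.5066.
Convertible notes (debt portion) weight = 1577/3196 = 0.4934.
Debt contribution = 0.4934 × 6.34% × (1 − 38%) = 1.9396%.
Required equity contribution = 6.99% − 1.9396% = 5.0504%.
Re = 5.0504% / 0.5066 = 9.9698%.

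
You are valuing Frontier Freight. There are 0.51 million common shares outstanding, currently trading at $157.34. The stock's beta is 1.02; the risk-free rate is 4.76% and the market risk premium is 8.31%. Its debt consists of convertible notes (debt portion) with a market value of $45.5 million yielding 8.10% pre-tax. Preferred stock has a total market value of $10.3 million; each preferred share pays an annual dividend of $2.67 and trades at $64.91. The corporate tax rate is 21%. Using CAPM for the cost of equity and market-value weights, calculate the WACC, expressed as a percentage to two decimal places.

10.26%

Cost of equity via CAPM: Re = 4.76% + 1.02 × 8.31% = 13.2362%.
Cost of preferred: Rp = 2.67 / 64.91 = 4.1134%.
Market value of equity E = 157.34 × 0.51m = 80.2434m.
Total capital V = 80.2434 + 10.3 + 45.5 = 136.0434.
Equity: weight = 80.2434/136.0434 = 0.5898; cost = 13.2362%.
Preferred: weight = 10.3/136.0434 = 0.0757; cost = 4.1134%.
Convertible notes (debt portion): weight = 45.5/136.0434 = 0.3345; after-tax cost = 8.1% × (1 − 21%) = 6.3990%.
WACC = 0.5898 × 13.2362% + 0.0757 × 4.1134% + 0.3345 × 6.3990% = 10.2588%.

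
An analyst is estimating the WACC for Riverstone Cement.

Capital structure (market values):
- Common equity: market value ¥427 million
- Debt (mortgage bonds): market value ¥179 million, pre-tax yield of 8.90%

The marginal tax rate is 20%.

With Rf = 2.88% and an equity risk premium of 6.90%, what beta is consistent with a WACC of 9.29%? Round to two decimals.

Total capital V = 427 + 179 = 606.
Equity weight = 427/606 = 0.7046.
Mortgage bonds weight = 179/606 = 0.2954.
Debt contribution = 0.2954 × 8.9% × (1 − 20%) = 2.1031%.
Required equity contribution = 9.29% − 2.1031% = 7.1869%  ⇒  Re = 10.1997%.
CAPM: 10.1997% = 2.88% + β × 6.9%  ⇒  β = 1.0608.

1.06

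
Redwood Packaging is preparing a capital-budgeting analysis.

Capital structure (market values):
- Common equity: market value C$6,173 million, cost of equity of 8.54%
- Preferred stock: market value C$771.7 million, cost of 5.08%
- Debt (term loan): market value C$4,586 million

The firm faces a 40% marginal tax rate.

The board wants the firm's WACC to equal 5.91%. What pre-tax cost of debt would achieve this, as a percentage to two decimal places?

4.18%

Total capital V = 6173 + 771.7 + 4586 = 11530.7.
Equity weight = 6173/11530.7 = 0.5354.
Preferred weight = 771.7/11530.7 = 0.0669.
Term loan weight = 4586/11530.7 = 0.3977.
Equity contribution = 0.5354 × 8.54% = 4.5719%.
Preferred contribution = 0.0669 × 5.08% = 0.3400%.
Remaining for debt = 5.91% − 4.9119% = 0.9981%.
Rd × (1 − 40%) × 0.3977 = 0.9981%  ⇒  Rd = 4.1826%.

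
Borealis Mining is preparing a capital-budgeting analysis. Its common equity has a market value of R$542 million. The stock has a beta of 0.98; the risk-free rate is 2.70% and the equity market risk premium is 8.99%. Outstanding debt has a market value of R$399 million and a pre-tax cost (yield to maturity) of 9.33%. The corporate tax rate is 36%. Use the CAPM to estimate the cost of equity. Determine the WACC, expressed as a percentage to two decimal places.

Cost of equity via CAPM: Re = 2.7% + 0.98 × 8.99% = 11.5102%.
Total capital V = 542 + 399 = 941.
Equity: weight = 542/941 = 0.5760; cost = 11.5102%.
Debt: weight = 399/941 = 0.4240; after-tax cost = 9.33% × (1 − 36%) = 5.9712%.
WACC = 0.5760 × 11.5102% + 0.4240 × 5.9712% = 9.1616%.

9.16%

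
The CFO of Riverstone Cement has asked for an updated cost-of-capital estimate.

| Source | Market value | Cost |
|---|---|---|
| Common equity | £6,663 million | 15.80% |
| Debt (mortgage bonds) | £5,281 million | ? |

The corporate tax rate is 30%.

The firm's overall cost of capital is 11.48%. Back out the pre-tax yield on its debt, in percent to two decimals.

Total capital V = 6663 + 5281 = 11944.
Equity weight = 6663/11944 = 0.5579.
Mortgage bonds weight = 5281/11944 = 0.4421.
Equity contribution = 0.5579 × 15.8% = 8.8141%.
Remaining for debt = 11.48% − 8.8141% = 2.6659%.
Rd × (1 − 30%) × 0.4421 = 2.6659%  ⇒  Rd = 8.6136%.

8.61%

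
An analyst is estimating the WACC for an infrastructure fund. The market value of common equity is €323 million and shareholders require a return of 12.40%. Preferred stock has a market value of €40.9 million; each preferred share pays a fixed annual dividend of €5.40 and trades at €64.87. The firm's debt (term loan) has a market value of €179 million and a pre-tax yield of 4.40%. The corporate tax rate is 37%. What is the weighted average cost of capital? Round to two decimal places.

8.92%

Cost of preferred: Rp = 5.4 / 64.87 = 8.3243%.
Total capital V = 323 + 40.9 + 179 = 542.9.
Equity: weight = 323/542.9 = 0.5950; cost = 12.4%.
Preferred: weight = 40.9/542.9 = 0.0753; cost = 8.3243%.
Term loan: weight = 179/542.9 = 0.3297; after-tax cost = 4.4% × (1 − 37%) = 2.7720%.
WACC = 0.5950 × 12.4000% + 0.0753 × 8.3243% + 0.3297 × 2.7720% = 8.9185%.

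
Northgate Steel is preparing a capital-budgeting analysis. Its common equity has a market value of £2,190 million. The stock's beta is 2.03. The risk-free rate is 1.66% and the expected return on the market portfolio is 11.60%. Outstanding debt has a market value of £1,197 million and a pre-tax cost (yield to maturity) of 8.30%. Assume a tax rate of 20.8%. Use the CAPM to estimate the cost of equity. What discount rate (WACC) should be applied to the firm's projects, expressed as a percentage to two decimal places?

Market risk premium = 11.6% − 1.66% = 9.94%.
Cost of equity via CAPM: Re = 1.66% + 2.03 × 9.94% = 21.8382%.
Total capital V = 2190 + 1197 = 3387.
Equity: weight = 2190/3387 = 0.6466; cost = 21.8382%.
Debt: weight = 1197/3387 = 0.3534; after-tax cost = 8.3% × (1 − 20.8%) = 6.5736%.
WACC = 0.6466 × 21.8382% + 0.3534 × 6.5736% = 16.4435%.

16.44%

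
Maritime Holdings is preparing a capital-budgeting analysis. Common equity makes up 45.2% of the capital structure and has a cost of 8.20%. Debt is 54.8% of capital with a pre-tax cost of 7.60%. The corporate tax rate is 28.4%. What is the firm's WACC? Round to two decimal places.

After-tax cost of debt = 7.6% × (1 − 28.4%) = 5.4416%.
WACC = 0.452 × 8.2000% + 0.548 × 5.4416% = 6.6884%.

6.69%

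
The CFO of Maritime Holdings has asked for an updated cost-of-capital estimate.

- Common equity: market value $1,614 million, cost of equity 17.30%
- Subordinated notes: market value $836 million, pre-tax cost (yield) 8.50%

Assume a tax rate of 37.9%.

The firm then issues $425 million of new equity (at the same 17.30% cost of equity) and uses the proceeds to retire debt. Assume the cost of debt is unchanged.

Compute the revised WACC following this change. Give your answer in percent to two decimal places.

15.28%

After the change:
Total capital V = 2039 + 411 = 2450.
Equity: weight = 2039/2450 = 0.8322; cost = 17.3%.
Subordinated notes: weight = 411/2450 = 0.1678; after-tax cost = 8.5% × (1 − 37.9%) = 5.2785%.
WACC = 0.8322 × 17.3000% + 0.1678 × 5.2785% = 15.2833%.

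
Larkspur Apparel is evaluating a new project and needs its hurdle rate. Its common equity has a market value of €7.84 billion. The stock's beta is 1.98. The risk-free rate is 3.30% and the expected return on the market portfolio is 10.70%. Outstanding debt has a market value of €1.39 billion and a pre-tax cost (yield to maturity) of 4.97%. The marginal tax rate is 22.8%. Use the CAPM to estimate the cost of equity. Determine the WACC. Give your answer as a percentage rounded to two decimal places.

15.83%

Market risk premium = 10.7% − 3.3% = 7.4%.
Cost of equity via CAPM: Re = 3.3% + 1.98 × 7.4% = 17.9520%.
Total capital V = 7.84 + 1.39 = 9.23.
Equity: weight = 7.84/9.23 = 0.8494; cost = 17.952%.
Debt: weight = 1.39/9.23 = 0.1506; after-tax cost = 4.97% × (1 − 22.8%) = 3.8368%.
WACC = 0.8494 × 17.9520% + 0.1506 × 3.8368% = 15.8263%.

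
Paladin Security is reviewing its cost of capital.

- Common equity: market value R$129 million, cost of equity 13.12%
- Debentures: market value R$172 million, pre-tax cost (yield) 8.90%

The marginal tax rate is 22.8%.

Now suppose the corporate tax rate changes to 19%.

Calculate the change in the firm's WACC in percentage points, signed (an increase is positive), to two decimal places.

+0.19 pp

Current WACC:
Total capital V = 129 + 172 = 301.
Equity: weight = 129/301 = 0.4286; cost = 13.12%.
Debentures: weight = 172/301 = 0.5714; after-tax cost = 8.9% × (1 − 22.8%) = 6.8708%.
WACC = 0.4286 × 13.1200% + 0.5714 × 6.8708% = 9.5490%.
After the change:
Total capital V = 129 + 172 = 301.
Equity: weight = 129/301 = 0.4286; cost = 13.12%.
Debentures: weight = 172/301 = 0.5714; after-tax cost = 8.9% × (1 − 19%) = 7.2090%.
WACC = 0.4286 × 13.1200% + 0.5714 × 7.2090% = 9.7423%.
Change in WACC = 9.7423% − 9.5490% = 0.1933 pp.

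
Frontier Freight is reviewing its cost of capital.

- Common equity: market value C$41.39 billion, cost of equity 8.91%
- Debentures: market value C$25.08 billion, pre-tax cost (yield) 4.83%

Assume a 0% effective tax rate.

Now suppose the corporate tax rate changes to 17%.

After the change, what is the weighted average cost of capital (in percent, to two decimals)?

7.06%

After the change:
Total capital V = 41.39 + 25.08 = 66.47.
Equity: weight = 41.39/66.47 = 0.6227; cost = 8.91%.
Debentures: weight = 25.08/66.47 = 0.3773; after-tax cost = 4.83% × (1 − 17%) = 4.0089%.
WACC = 0.6227 × 8.9100% + 0.3773 × 4.0089% = 7.0608%.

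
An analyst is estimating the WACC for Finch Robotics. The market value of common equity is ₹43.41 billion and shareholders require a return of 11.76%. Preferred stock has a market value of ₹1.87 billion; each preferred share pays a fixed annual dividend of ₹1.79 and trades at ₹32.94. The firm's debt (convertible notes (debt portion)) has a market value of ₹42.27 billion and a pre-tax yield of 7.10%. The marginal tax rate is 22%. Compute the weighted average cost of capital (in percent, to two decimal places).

8.62%

Cost of preferred: Rp = 1.79 / 32.94 = 5.4341%.
Total capital V = 43.41 + 1.87 + 42.27 = 87.55.
Equity: weight = 43.41/87.55 = 0.4958; cost = 11.76%.
Preferred: weight = 1.87/87.55 = 0.0214; cost = 5.4341%.
Convertible notes (debt portion): weight = 42.27/87.55 = 0.4828; after-tax cost = 7.1% × (1 − 22%) = 5.5380%.
WACC = 0.4958 × 11.7600% + 0.0214 × 5.4341% + 0.4828 × 5.5380% = 8.6208%.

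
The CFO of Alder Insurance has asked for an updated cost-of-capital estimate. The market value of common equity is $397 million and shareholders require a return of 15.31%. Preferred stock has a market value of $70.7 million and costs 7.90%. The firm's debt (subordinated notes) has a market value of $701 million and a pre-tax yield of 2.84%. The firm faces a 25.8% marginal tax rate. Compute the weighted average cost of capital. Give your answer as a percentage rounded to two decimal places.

6.94%

Total capital V = 397 + 70.7 + 701 = 1168.7.
Equity: weight = 397/1168.7 = 0.3397; cost = 15.31%.
Preferred: weight = 70.7/1168.7 = 0.0605; cost = 7.9%.
Subordinated notes: weight = 701/1168.7 = 0.5998; after-tax cost = 2.84% × (1 − 25.8%) = 2.1073%.
WACC = 0.3397 × 15.3100% + 0.0605 × 7.9000% + 0.5998 × 2.1073% = 6.9426%.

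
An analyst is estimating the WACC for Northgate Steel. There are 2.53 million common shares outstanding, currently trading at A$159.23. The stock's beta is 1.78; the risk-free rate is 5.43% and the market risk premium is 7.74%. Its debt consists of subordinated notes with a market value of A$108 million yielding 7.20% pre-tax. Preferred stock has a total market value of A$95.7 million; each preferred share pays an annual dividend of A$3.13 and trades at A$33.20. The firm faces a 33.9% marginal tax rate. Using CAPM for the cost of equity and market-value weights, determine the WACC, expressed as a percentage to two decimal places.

15.09%

Cost of equity via CAPM: Re = 5.43% + 1.78 × 7.74% = 19.2072%.
Cost of preferred: Rp = 3.13 / 33.2 = 9.4277%.
Market value of equity E = 159.23 × 2.53m = 402.8519m.
Total capital V = 402.8519 + 95.7 + 108 = 606.5519.
Equity: weight = 402.8519/606.5519 = 0.6642; cost = 19.2072%.
Preferred: weight = 95.7/606.5519 = 0.1578; cost = 9.4277%.
Subordinated notes: weight = 108/606.5519 = 0.1781; after-tax cost = 7.2% × (1 − 33.9%) = 4.7592%.
WACC = 0.6642 × 19.2072% + 0.1578 × 9.4277% + 0.1781 × 4.7592% = 15.0917%.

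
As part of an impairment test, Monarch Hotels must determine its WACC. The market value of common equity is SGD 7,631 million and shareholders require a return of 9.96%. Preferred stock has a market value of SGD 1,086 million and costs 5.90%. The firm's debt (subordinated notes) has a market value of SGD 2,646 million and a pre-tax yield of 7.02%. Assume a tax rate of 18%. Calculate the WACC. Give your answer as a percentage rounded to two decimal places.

Total capital V = 7631 + 1086 + 2646 = 11363.
Equity: weight = 7631/11363 = 0.6716; cost = 9.96%.
Preferred: weight = 1086/11363 = 0.0956; cost = 5.9%.
Subordinated notes: weight = 2646/11363 = 0.2329; after-tax cost = 7.02% × (1 − 18%) = 5.7564%.
WACC = 0.6716 × 9.9600% + 0.0956 × 5.9000% + 0.2329 × 5.7564% = 8.5931%.

8.59%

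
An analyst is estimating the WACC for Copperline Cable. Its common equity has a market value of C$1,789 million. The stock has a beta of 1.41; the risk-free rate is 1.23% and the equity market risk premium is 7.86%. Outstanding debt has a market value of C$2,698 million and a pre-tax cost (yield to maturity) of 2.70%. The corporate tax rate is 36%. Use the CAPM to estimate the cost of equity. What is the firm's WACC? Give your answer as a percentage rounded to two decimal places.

5.95%

Cost of equity via CAPM: Re = 1.23% + 1.41 × 7.86% = 12.3126%.
Total capital V = 1789 + 2698 = 4487.
Equity: weight = 1789/4487 = 0.3987; cost = 12.3126%.
Debt: weight = 2698/4487 = 0.6013; after-tax cost = 2.7% × (1 − 36%) = 1.7280%.
WACC = 0.3987 × 12.3126% + 0.6013 × 1.7280% = 5.9482%.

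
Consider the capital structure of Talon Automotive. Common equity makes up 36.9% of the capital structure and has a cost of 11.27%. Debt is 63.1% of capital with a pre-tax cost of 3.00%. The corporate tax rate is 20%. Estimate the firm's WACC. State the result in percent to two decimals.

5.67%

After-tax cost of debt = 3% × (1 − 20%) = 2.4000%.
WACC = 0.369 × 11.2700% + 0.631 × 2.4000% = 5.6730%.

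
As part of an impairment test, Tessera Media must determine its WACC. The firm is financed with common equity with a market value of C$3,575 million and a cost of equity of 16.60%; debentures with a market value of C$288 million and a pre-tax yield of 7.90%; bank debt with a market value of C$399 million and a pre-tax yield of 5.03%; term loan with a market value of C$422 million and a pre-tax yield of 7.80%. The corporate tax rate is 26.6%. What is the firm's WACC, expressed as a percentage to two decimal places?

13.86%

Total capital V = 3575 + 288 + 399 + 422 = 4684.
Equity: weight = 3575/4684 = 0.7632; cost = 16.6%.
Debentures: weight = 288/4684 = 0.0615; after-tax cost = 7.9% × (1 − 26.6%) = 5.7986%.
Bank debt: weight = 399/4684 = 0.0852; after-tax cost = 5.03% × (1 − 26.6%) = 3.6920%.
Term loan: weight = 422/4684 = 0.0901; after-tax cost = 7.8% × (1 − 26.6%) = 5.7252%.
WACC = 0.7632 × 16.6000% + 0.0615 × 5.7986% + 0.0852 × 3.6920% + 0.0901 × 5.7252% = 13.8566%.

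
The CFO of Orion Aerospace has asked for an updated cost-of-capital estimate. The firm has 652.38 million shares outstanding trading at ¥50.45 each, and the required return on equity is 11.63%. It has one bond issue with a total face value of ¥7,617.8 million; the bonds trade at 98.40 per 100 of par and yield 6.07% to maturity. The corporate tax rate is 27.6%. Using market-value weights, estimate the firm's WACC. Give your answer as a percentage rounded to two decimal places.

Market value of equity E = 50.45 × 652.38m = 32912.571m. Market value of debt D = 7617.8m × 98.4/100 = 7495.9152m.
Total capital V = 32912.571 + 7495.9152 = 40408.4862.
Equity: weight = 32912.571/40408.4862 = 0.8145; cost = 11.63%.
Bonds outstanding: weight = 7495.9152/40408.4862 = 0.1855; after-tax cost = 6.07% × (1 − 27.6%) = 4.3947%.
WACC = 0.8145 × 11.6300% + 0.1855 × 4.3947% = 10.2878%.

10.29%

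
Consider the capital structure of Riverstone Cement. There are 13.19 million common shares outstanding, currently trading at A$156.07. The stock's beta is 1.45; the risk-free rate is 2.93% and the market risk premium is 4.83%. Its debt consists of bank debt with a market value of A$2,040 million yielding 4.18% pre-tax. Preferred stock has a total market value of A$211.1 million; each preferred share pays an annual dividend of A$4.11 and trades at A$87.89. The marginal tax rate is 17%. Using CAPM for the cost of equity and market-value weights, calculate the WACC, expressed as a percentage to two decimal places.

6.62%

Cost of equity via CAPM: Re = 2.93% + 1.45 × 4.83% = 9.9335%.
Cost of preferred: Rp = 4.11 / 87.89 = 4.6763%.
Market value of equity E = 156.07 × 13.19m = 2058.5633m.
Total capital V = 2058.5633 + 211.1 + 2040 = 4309.6633.
Equity: weight = 2058.5633/4309.6633 = 0.4777; cost = 9.9335%.
Preferred: weight = 211.1/4309.6633 = 0.0490; cost = 4.6763%.
Bank debt: weight = 2040/4309.6633 = 0.4734; after-tax cost = 4.18% × (1 − 17%) = 3.4694%.
WACC = 0.4777 × 9.9335% + 0.0490 × 4.6763% + 0.4734 × 3.4694% = 6.6162%.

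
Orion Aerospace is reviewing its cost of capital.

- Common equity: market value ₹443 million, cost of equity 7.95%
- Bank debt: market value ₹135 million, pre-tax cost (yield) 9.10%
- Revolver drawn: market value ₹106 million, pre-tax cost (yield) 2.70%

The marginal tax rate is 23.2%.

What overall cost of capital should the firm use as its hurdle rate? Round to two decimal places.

6.85%

Total capital V = 443 + 135 + 106 = 684.
Equity: weight = 443/684 = 0.6477; cost = 7.95%.
Bank debt: weight = 135/684 = 0.1974; after-tax cost = 9.1% × (1 − 23.2%) = 6.9888%.
Revolver drawn: weight = 106/684 = 0.1550; after-tax cost = 2.7% × (1 − 23.2%) = 2.0736%.
WACC = 0.6477 × 7.9500% + 0.1974 × 6.9888% + 0.1550 × 2.0736% = 6.8496%.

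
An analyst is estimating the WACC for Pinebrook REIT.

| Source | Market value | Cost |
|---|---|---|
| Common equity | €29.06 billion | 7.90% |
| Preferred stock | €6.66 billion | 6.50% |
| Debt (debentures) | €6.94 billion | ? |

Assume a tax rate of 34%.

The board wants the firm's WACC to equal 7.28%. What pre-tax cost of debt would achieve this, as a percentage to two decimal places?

Total capital V = 29.06 + 6.66 + 6.94 = 42.66.
Equity weight = 29.06/42.66 = 0.6812.
Preferred weight = 6.66/42.66 = 0.1561.
Debentures weight = 6.94/42.66 = 0.1627.
Equity contribution = 0.6812 × 7.9% = 5.3815%.
Preferred contribution = 0.1561 × 6.5% = 1.0148%.
Remaining for debt = 7.28% − 6.3962% = 0.8838%.
Rd × (1 − 34%) × 0.1627 = 0.8838%  ⇒  Rd = 8.2309%.

8.23%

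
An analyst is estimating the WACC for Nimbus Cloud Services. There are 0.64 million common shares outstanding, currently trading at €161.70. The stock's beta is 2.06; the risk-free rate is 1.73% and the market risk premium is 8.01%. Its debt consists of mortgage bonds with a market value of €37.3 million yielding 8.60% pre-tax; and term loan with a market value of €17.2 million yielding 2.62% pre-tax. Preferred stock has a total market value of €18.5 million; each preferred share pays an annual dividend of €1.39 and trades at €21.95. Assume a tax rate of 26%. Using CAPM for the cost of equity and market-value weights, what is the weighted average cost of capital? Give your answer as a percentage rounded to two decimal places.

12.89%

Cost of equity via CAPM: Re = 1.73% + 2.06 × 8.01% = 18.2306%.
Cost of preferred: Rp = 1.39 / 21.95 = 6.3326%.
Market value of equity E = 161.7 × 0.64m = 103.488m.
Total capital V = 103.488 + 18.5 + 37.3 + 17.2 = 176.488.
Equity: weight = 103.488/176.488 = 0.5864; cost = 18.2306%.
Preferred: weight = 18.5/176.488 = 0.1048; cost = 6.3326%.
Mortgage bonds: weight = 37.3/176.488 = 0.2113; after-tax cost = 8.6% × (1 − 26%) = 6.3640%.
Term loan: weight = 17.2/176.488 = 0.0975; after-tax cost = 2.62% × (1 − 26%) = 1.9388%.
WACC = 0.5864 × 18.2306% + 0.1048 × 6.3326% + 0.2113 × 6.3640% + 0.0975 × 1.9388% = 12.8877%.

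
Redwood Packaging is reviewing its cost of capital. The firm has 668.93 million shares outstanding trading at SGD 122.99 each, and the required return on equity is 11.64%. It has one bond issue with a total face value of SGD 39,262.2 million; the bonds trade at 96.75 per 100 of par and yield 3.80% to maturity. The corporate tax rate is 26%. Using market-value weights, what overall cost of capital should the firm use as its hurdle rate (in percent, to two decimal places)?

8.85%

Market value of equity E = 122.99 × 668.93m = 82271.7007m. Market value of debt D = 39262.2m × 96.75/100 = 37986.1785m.
Total capital V = 82271.7007 + 37986.1785 = 120257.8792.
Equity: weight = 82271.7007/120257.8792 = 0.6841; cost = 11.64%.
Bonds outstanding: weight = 37986.1785/120257.8792 = 0.3159; after-tax cost = 3.8% × (1 − 26%) = 2.8120%.
WACC = 0.6841 × 11.6400% + 0.3159 × 2.8120% = 8.8515%.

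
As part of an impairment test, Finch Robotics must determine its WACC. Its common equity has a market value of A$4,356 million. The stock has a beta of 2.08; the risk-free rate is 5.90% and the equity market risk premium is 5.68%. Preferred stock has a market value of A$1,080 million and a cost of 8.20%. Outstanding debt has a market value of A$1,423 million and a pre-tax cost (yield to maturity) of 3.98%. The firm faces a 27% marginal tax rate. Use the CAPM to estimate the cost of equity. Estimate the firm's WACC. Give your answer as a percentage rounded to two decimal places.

13.14%

Cost of equity via CAPM: Re = 5.9% + 2.08 × 5.68% = 17.7144%.
Total capital V = 4356 + 1080 + 1423 = 6859.
Equity: weight = 4356/6859 = 0.6351; cost = 17.7144%.
Preferred: weight = 1080/6859 = 0.1575; cost = 8.2%.
Debt: weight = 1423/6859 = 0.2075; after-tax cost = 3.98% × (1 − 27%) = 2.9054%.
WACC = 0.6351 × 17.7144% + 0.1575 × 8.2000% + 0.2075 × 2.9054% = 13.1439%.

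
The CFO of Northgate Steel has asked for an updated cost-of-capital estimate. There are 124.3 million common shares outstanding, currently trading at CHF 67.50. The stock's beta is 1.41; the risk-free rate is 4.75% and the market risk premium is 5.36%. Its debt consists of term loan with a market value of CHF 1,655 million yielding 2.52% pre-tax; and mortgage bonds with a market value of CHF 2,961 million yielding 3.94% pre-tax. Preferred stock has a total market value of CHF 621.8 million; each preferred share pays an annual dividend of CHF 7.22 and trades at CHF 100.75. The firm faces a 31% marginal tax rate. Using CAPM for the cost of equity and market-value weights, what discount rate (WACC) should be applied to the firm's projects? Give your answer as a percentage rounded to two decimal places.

8.71%

Cost of equity via CAPM: Re = 4.75% + 1.41 × 5.36% = 12.3076%.
Cost of preferred: Rp = 7.22 / 100.75 = 7.1663%.
Market value of equity E = 67.5 × 124.3m = 8390.25m.
Total capital V = 8390.25 + 621.8 + 1655 + 2961 = 13628.05.
Equity: weight = 8390.25/13628.05 = 0.6157; cost = 12.3076%.
Preferred: weight = 621.8/13628.05 = 0.0456; cost = 7.1663%.
Term loan: weight = 1655/13628.05 = 0.1214; after-tax cost = 2.52% × (1 − 31%) = 1.7388%.
Mortgage bonds: weight = 2961/13628.05 = 0.2173; after-tax cost = 3.94% × (1 − 31%) = 2.7186%.
WACC = 0.6157 × 12.3076% + 0.0456 × 7.1663% + 0.1214 × 1.7388% + 0.2173 × 2.7186% = 8.7061%.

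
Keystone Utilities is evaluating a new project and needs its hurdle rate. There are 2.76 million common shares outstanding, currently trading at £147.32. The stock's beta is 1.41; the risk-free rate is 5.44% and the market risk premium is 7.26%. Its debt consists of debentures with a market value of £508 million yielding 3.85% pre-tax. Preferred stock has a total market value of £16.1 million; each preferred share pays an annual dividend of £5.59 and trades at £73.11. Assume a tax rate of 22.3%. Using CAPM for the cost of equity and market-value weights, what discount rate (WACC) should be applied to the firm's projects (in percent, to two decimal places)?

8.61%

Cost of equity via CAPM: Re = 5.44% + 1.41 × 7.26% = 15.6766%.
Cost of preferred: Rp = 5.59 / 73.11 = 7.6460%.
Market value of equity E = 147.32 × 2.76m = 406.6032m.
Total capital V = 406.6032 + 16.1 + 508 = 930.7032.
Equity: weight = 406.6032/930.7032 = 0.4369; cost = 15.6766%.
Preferred: weight = 16.1/930.7032 = 0.0173; cost = 7.646%.
Debentures: weight = 508/930.7032 = 0.5458; after-tax cost = 3.85% × (1 − 22.3%) = 2.9914%.
WACC = 0.4369 × 15.6766% + 0.0173 × 7.6460% + 0.5458 × 2.9914% = 8.6138%.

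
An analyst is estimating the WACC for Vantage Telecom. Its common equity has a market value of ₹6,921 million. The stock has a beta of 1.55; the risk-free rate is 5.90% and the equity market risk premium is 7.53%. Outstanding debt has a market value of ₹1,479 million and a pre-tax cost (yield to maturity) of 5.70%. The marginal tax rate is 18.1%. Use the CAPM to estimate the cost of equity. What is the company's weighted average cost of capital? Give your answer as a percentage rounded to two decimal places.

Cost of equity via CAPM: Re = 5.9% + 1.55 × 7.53% = 17.5715%.
Total capital V = 6921 + 1479 = 8400.
Equity: weight = 6921/8400 = 0.8239; cost = 17.5715%.
Debt: weight = 1479/8400 = 0.1761; after-tax cost = 5.7% × (1 − 18.1%) = 4.6683%.
WACC = 0.8239 × 17.5715% + 0.1761 × 4.6683% = 15.2996%.

15.30%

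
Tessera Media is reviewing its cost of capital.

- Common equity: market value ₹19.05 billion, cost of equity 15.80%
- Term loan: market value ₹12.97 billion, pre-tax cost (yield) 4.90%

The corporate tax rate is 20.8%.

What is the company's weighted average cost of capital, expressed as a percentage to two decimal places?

Total capital V = 19.05 + 12.97 = 32.02.
Equity: weight = 19.05/32.02 = 0.5949; cost = 15.8%.
Term loan: weight = 12.97/32.02 = 0.4051; after-tax cost = 4.9% × (1 − 20.8%) = 3.8808%.
WACC = 0.5949 × 15.8000% + 0.4051 × 3.8808% = 10.9720%.

10.97%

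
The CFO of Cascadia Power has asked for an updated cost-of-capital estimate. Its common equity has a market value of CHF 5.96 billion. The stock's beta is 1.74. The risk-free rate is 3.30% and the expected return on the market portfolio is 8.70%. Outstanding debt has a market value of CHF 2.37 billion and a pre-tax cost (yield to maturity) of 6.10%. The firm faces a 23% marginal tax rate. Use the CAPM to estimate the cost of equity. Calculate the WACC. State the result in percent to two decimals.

Market risk premium = 8.7% − 3.3% = 5.4%.
Cost of equity via CAPM: Re = 3.3% + 1.74 × 5.4% = 12.6960%.
Total capital V = 5.96 + 2.37 = 8.33.
Equity: weight = 5.96/8.33 = 0.7155; cost = 12.696%.
Debt: weight = 2.37/8.33 = 0.2845; after-tax cost = 6.1% × (1 − 23%) = 4.6970%.
WACC = 0.7155 × 12.6960% + 0.2845 × 4.6970% = 10.4202%.

10.42%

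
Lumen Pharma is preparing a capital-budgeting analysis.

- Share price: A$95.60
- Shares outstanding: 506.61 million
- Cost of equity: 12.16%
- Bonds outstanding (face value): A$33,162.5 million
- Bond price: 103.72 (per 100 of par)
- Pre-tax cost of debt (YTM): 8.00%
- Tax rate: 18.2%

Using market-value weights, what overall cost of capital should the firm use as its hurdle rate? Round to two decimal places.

9.83%

Market value of equity E = 95.6 × 506.61m = 48431.916m. Market value of debt D = 33162.5m × 103.72/100 = 34396.145m.
Total capital V = 48431.916 + 34396.145 = 82828.061.
Equity: weight = 48431.916/82828.061 = 0.5847; cost = 12.16%.
Bonds outstanding: weight = 34396.145/82828.061 = 0.4153; after-tax cost = 8% × (1 − 18.2%) = 6.5440%.
WACC = 0.5847 × 12.1600% + 0.4153 × 6.5440% = 9.8278%.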